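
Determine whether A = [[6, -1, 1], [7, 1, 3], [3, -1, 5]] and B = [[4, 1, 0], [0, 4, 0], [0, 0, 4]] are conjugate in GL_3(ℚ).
No.

Both have characteristic polynomial (x - 4)^3, but the minimal polynomial of A is (x - 4)^3 while the minimal polynomial of B is (x - 4)^2. The minimal polynomial is a similarity invariant, so A and B are not similar.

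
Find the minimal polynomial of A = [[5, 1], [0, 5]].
The characteristic polynomial factors as (x - 5)^2. The minimal polynomial is ∏(x - λ)^{k_λ} where k_λ is the size of the largest Jordan block at λ.

For λ = 5: rank(A - 5I) = 1, and the largest Jordan block has size 2 (the smallest k with rank((A - 5I)^k) = rank((A - 5I)^(k+1))).

So m_A(x) = (x - 5)^2.

m_A(x) = (x - 5)^2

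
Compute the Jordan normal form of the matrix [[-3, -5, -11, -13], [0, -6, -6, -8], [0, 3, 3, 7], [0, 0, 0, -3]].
J = [[-3, 1, 0, 0], [0, -3, 1, 0], [0, 0, -3, 0], [0, 0, 0, 0]]

The characteristic polynomial is det(xI - A) = x(x + 3)^3, so the eigenvalues are -3 (algebraic multiplicity 3), 0 (algebraic multiplicity 1).

For λ = -3: rank(A + 3I) = 3, rank((A + 3I)^2) = 2, rank((A + 3I)^3) = 1. The eigenspace has dimension 4 - 3 = 1, so there is 1 Jordan block; the rank sequence gives block sizes [3].

For λ = 0: algebraic multiplicity 1 gives one 1×1 block.

Assembling the blocks gives the Jordan form J above.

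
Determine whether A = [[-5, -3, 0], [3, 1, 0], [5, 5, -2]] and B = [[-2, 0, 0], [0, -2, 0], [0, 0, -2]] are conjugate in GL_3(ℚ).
Both have characteristic polynomial (x + 2)^3, but the minimal polynomial of A is (x + 2)^2 while the minimal polynomial of B is x + 2. The minimal polynomial is a similarity invariant, so A and B are not similar.

No.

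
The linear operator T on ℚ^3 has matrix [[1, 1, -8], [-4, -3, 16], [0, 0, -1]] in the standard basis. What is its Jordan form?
The characteristic polynomial is det(xI - A) = (x + 1)^3, so the eigenvalues are -1 (algebraic multiplicity 3).

For λ = -1: rank(A + I) = 1, rank((A + I)^2) = 0. The eigenspace has dimension 3 - 1 = 2, so there are 2 Jordan blocks; the rank sequence gives block sizes [2, 1].

Assembling the blocks gives the Jordan form J above.

J = [[-1, 1, 0], [0, -1, 0], [0, 0, -1]]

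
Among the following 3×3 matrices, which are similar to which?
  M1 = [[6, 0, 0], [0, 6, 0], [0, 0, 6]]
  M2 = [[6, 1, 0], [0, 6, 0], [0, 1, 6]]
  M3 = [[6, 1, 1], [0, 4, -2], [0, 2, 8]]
2 classes: {M1}, {M2, M3}

Characteristic polynomials: χ_{M1} = (x - 6)^3, χ_{M2} = (x - 6)^3, χ_{M3} = (x - 6)^3.

{M1}: invariant factors x - 6, x - 6, x - 6.

{M2, M3}: invariant factors x - 6, (x - 6)^2.

Matrices are similar if and only if their invariant-factor lists agree; the partition into similarity classes is {M1}, {M2, M3}.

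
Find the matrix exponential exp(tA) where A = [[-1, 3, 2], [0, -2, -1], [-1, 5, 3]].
e^{tA} = [[-t^2/2 - t + 1, t*(t + 6)/2, t*(t + 4)/2], [t^2/2, -t^2/2 - 2*t + 1, t*(-t - 2)/2], [t*(-t - 1), t*(t + 5), t^2 + 3*t + 1]]

A has Jordan form J = [[0, 1, 0], [0, 0, 1], [0, 0, 0]] with A = PJP^{-1}, so e^{tA} = P e^{tJ} P^{-1}.

For a Jordan block J_k(λ), e^{tJ_k(λ)} = e^{λt} · (I + tN + t^2 N^2/2! + ... + t^{k-1} N^{k-1}/(k-1)!) where N is the nilpotent superdiagonal part.

Assembling the blocks and conjugating back gives the entries of e^{tA} as shown above.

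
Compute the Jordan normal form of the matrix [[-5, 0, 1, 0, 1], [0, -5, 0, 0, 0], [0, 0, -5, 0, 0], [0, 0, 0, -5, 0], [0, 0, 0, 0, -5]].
J = [[-5, 1, 0, 0, 0], [0, -5, 0, 0, 0], [0, 0, -5, 0, 0], [0, 0, 0, -5, 0], [0, 0, 0, 0, -5]]

The characteristic polynomial is det(xI - A) = (x + 5)^5, so the eigenvalues are -5 (algebraic multiplicity 5).

For λ = -5: rank(A + 5I) = 1, rank((A + 5I)^2) = 0. The eigenspace has dimension 5 - 1 = 4, so there are 4 Jordan blocks; the rank sequence gives block sizes [2, 1, 1, 1].

Assembling the blocks gives the Jordan form J above.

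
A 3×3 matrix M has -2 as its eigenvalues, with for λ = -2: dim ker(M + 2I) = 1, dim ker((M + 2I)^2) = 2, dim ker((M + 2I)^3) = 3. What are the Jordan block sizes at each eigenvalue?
λ = -2: successive nullity increments [1, 1, 1] count blocks of size ≥ k; block sizes are [3].

Jordan blocks: (-2, 3)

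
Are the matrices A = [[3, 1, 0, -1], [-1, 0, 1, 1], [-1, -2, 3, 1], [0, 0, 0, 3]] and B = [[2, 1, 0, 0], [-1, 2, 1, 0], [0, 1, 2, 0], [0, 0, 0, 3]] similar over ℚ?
Yes.

Two matrices over a field are similar if and only if they have the same invariant factors.

Both A and B have characteristic polynomial (x - 3)(x - 2)^3 and minimal polynomial (x - 3)(x - 2)^3. Computing further, both have invariant factors (x - 3)(x - 2)^3. Hence A and B are similar.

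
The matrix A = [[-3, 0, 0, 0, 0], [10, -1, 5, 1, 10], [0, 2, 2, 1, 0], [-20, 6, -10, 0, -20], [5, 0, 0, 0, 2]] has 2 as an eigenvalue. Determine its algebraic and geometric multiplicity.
The characteristic polynomial is (x - 2)^3(x + 3)^2, so the factor x - 2 appears with exponent 3: the algebraic multiplicity is 3.

rank(A - 2I) = 3, so the eigenspace has dimension 5 - 3 = 2: the geometric multiplicity is 2.

Since 2 < 3, A is not diagonalizable.

algebraic multiplicity 3, geometric multiplicity 2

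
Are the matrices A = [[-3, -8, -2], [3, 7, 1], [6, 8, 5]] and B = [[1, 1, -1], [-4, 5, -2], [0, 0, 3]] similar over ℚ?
Two matrices over a field are similar if and only if they have the same invariant factors.

Both A and B have characteristic polynomial (x - 3)^3 and minimal polynomial (x - 3)^2. Computing further, both have invariant factors x - 3, (x - 3)^2. Hence A and B are similar.

Yes.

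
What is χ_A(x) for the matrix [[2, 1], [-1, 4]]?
χ_A(x) = (x - 3)^2

xI - A = [[x - 2, -1], [1, x - 4]].

Expanding det(xI - A) along the first row:
det(xI - A) = + (x - 2)·det([[x - 4]]) - (-1)·det([[1]]).

Evaluating gives χ_A(x) = x^2 - 6x + 9 = (x - 3)^2.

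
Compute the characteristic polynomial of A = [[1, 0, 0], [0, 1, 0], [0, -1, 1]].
χ_A(x) = (x - 1)^3

xI - A = [[x - 1, 0, 0], [0, x - 1, 0], [0, 1, x - 1]].

Expanding det(xI - A) along the first row:
det(xI - A) = + (x - 1)·det([[x - 1, 0], [1, x - 1]]) - (0)·det([[0, 0], [0, x - 1]]) + (0)·det([[0, x - 1], [0, 1]]).

Evaluating gives χ_A(x) = x^3 - 3x^2 + 3x - 1 = (x - 1)^3.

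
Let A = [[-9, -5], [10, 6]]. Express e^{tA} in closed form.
e^{tA} = [[-e^{t} + 2*e^{-4*t}, -e^{t} + e^{-4*t}], [2*e^{t} - 2*e^{-4*t}, 2*e^{t} - e^{-4*t}]]

A has Jordan form J = [[-4, 0], [0, 1]] with A = PJP^{-1}, so e^{tA} = P e^{tJ} P^{-1}.

For a Jordan block J_k(λ), e^{tJ_k(λ)} = e^{λt} · (I + tN + t^2 N^2/2! + ... + t^{k-1} N^{k-1}/(k-1)!) where N is the nilpotent superdiagonal part.

Assembling the blocks and conjugating back gives the entries of e^{tA} as shown above.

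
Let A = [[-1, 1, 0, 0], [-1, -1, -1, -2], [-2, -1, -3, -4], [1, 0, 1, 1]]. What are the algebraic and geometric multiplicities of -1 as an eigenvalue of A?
algebraic multiplicity 4, geometric multiplicity 2

The characteristic polynomial is (x + 1)^4, so the factor x + 1 appears with exponent 4: the algebraic multiplicity is 4.

rank(A + I) = 2, so the eigenspace has dimension 4 - 2 = 2: the geometric multiplicity is 2.

Since 2 < 4, A is not diagonalizable.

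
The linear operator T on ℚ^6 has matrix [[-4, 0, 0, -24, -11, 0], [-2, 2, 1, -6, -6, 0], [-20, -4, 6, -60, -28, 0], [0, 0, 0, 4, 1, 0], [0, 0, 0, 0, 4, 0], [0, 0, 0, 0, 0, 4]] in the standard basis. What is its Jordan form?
The characteristic polynomial is det(xI - A) = (x - 4)^5(x + 4), so the eigenvalues are -4 (algebraic multiplicity 1), 4 (algebraic multiplicity 5).

For λ = -4: algebraic multiplicity 1 gives one 1×1 block.

For λ = 4: rank(A - 4I) = 3, rank((A - 4I)^2) = 1. The eigenspace has dimension 6 - 3 = 3, so there are 3 Jordan blocks; the rank sequence gives block sizes [2, 2, 1].

Assembling the blocks gives the Jordan form J above.

J = [[-4, 0, 0, 0, 0, 0], [0, 4, 1, 0, 0, 0], [0, 0, 4, 0, 0, 0], [0, 0, 0, 4, 1, 0], [0, 0, 0, 0, 4, 0], [0, 0, 0, 0, 0, 4]]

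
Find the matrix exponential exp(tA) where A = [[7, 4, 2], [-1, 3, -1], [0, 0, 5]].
A has Jordan form J = [[5, 1, 0], [0, 5, 0], [0, 0, 5]] with A = PJP^{-1}, so e^{tA} = P e^{tJ} P^{-1}.

For a Jordan block J_k(λ), e^{tJ_k(λ)} = e^{λt} · (I + tN + t^2 N^2/2! + ... + t^{k-1} N^{k-1}/(k-1)!) where N is the nilpotent superdiagonal part.

Assembling the blocks and conjugating back gives the entries of e^{tA} as shown above.

e^{tA} = [[(2*t + 1)*e^{5*t}, 4*t*e^{5*t}, 2*t*e^{5*t}], [-t*e^{5*t}, (1 - 2*t)*e^{5*t}, -t*e^{5*t}], [0, 0, e^{5*t}]]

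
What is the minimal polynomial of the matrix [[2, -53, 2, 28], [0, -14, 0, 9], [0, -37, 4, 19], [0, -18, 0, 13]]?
The characteristic polynomial factors as (x - 4)^2(x - 2)(x + 5). The minimal polynomial is ∏(x - λ)^{k_λ} where k_λ is the size of the largest Jordan block at λ.

For λ = -5: rank(A + 5I) = 3, and the largest Jordan block has size 1 (the smallest k with rank((A + 5I)^k) = rank((A + 5I)^(k+1))).
For λ = 2: rank(A - 2I) = 3, and the largest Jordan block has size 1 (the smallest k with rank((A - 2I)^k) = rank((A - 2I)^(k+1))).
For λ = 4: rank(A - 4I) = 3, and the largest Jordan block has size 2 (the smallest k with rank((A - 4I)^k) = rank((A - 4I)^(k+1))).

So m_A(x) = (x - 4)^2(x - 2)(x + 5).

m_A(x) = (x - 4)^2(x - 2)(x + 5)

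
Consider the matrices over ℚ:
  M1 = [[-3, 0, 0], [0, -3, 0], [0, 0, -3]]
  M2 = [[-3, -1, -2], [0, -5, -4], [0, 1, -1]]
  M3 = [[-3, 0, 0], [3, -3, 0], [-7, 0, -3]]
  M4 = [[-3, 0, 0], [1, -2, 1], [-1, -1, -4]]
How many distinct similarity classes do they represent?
Characteristic polynomials: χ_{M1} = (x + 3)^3, χ_{M2} = (x + 3)^3, χ_{M3} = (x + 3)^3, χ_{M4} = (x + 3)^3.

{M1}: invariant factors x + 3, x + 3, x + 3.

{M2, M3, M4}: invariant factors x + 3, (x + 3)^2.

Matrices are similar if and only if their invariant-factor lists agree; the partition into similarity classes is {M1}, {M2, M3, M4}.

2 classes: {M1}, {M2, M3, M4}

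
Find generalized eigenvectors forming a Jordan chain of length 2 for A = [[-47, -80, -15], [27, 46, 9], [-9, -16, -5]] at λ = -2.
We seek v_1 ∈ ker((A + 2I)^2) \ ker(A + 2I), then set v_{i+1} = (A + 2I) v_i.

One such chain is v_1 = [[-2, 1, 1]]^T, v_2 = [[-5, 3, -1]]^T. Check: (A + 2I) v_2 = [[0, 0, 0]]^T = 0.

v_1 = [[-2, 1, 1]]^T, v_2 = [[-5, 3, -1]]^T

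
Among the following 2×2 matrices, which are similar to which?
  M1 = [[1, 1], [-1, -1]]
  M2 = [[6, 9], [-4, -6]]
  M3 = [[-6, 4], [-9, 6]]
1 class: {M1, M2, M3}

Characteristic polynomials: χ_{M1} = x^2, χ_{M2} = x^2, χ_{M3} = x^2.

{M1, M2, M3}: invariant factors x^2.

Matrices are similar if and only if their invariant-factor lists agree; the partition into similarity classes is {M1, M2, M3}.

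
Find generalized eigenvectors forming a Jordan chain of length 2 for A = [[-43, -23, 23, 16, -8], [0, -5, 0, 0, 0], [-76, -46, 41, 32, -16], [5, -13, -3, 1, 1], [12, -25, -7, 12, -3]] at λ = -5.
v_1 = [[2, 1, 4, 2, 3]]^T, v_2 = [[1, 0, 2, 0, 1]]^T

We seek v_1 ∈ ker((A + 5I)^2) \ ker(A + 5I), then set v_{i+1} = (A + 5I) v_i.

One such chain is v_1 = [[2, 1, 4, 2, 3]]^T, v_2 = [[1, 0, 2, 0, 1]]^T. Check: (A + 5I) v_2 = [[0, 0, 0, 0, 0]]^T = 0.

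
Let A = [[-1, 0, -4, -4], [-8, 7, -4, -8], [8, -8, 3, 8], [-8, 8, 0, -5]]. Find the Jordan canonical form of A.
The characteristic polynomial is det(xI - A) = (x - 3)^2(x + 1)^2, so the eigenvalues are -1 (algebraic multiplicity 2), 3 (algebraic multiplicity 2).

For λ = -1: rank(A + I) = 2. The eigenspace has dimension 4 - 2 = 2, so there are 2 Jordan blocks; the rank sequence gives block sizes [1, 1].

For λ = 3: rank(A - 3I) = 2. The eigenspace has dimension 4 - 2 = 2, so there are 2 Jordan blocks; the rank sequence gives block sizes [1, 1].

Assembling the blocks gives the Jordan form J above.

J = [[-1, 0, 0, 0], [0, -1, 0, 0], [0, 0, 3, 0], [0, 0, 0, 3]]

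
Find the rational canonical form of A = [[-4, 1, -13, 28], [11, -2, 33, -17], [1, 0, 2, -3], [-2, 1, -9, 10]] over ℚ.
R = [[0, 0, 0, 12], [1, 0, 0, 22], [0, 1, 0, -4], [0, 0, 1, 6]]

The invariant factors of A (the non-unit diagonal entries of the Smith normal form of xI - A over ℚ[x]) are (x - 6)(x^3 + 4x + 2), each dividing the next. The characteristic polynomial is their product, (x - 6)(x^3 + 4x + 2).

The rational canonical form is the block-diagonal matrix of companion matrices C(f_i):
R = [[0, 0, 0, 12], [1, 0, 0, 22], [0, 1, 0, -4], [0, 0, 1, 6]].

Note the characteristic polynomial does not split into linear factors over ℚ, so A has no Jordan form over ℚ; the rational canonical form exists over any field.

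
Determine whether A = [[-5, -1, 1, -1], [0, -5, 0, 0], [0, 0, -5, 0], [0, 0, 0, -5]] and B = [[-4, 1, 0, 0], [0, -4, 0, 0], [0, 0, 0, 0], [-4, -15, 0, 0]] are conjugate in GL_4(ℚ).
No.

trace(A) = -20 but trace(B) = -8. The trace is a similarity invariant, so A and B are not similar.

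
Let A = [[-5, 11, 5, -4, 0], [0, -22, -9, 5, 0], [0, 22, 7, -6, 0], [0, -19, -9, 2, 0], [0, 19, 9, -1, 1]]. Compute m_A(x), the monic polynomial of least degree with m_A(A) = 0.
m_A(x) = (x - 1)(x + 3)(x + 5)^3

The characteristic polynomial factors as (x - 1)(x + 3)(x + 5)^3. The minimal polynomial is ∏(x - λ)^{k_λ} where k_λ is the size of the largest Jordan block at λ.

For λ = -5: rank(A + 5I) = 4, and the largest Jordan block has size 3 (the smallest k with rank((A + 5I)^k) = rank((A + 5I)^(k+1))).
For λ = -3: rank(A + 3I) = 4, and the largest Jordan block has size 1 (the smallest k with rank((A + 3I)^k) = rank((A + 3I)^(k+1))).
For λ = 1: rank(A - I) = 4, and the largest Jordan block has size 1 (the smallest k with rank((A - I)^k) = rank((A - I)^(k+1))).

So m_A(x) = (x - 1)(x + 3)(x + 5)^3.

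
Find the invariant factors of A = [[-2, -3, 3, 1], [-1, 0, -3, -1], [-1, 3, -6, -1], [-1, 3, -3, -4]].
x + 3, x + 3, (x + 3)^2

The Jordan structure of A has elementary divisors (x + 3)^2, (x + 3), (x + 3). Arranging the block sizes at each eigenvalue in decreasing order and taking row products gives the invariant factors.

Invariant factors (smallest first, each dividing the next): x + 3, x + 3, (x + 3)^2.

Check: the last factor (x + 3)^2 is the minimal polynomial, and the product (x + 3)^4 is the characteristic polynomial.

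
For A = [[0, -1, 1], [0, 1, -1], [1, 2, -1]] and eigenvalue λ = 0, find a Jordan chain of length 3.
v_1 = [[0, 1, 1]]^T, v_2 = [[0, 0, 1]]^T, v_3 = [[1, -1, -1]]^T

We seek v_1 ∈ ker(A^3) \ ker(A^2), then set v_{i+1} = A v_i.

One such chain is v_1 = [[0, 1, 1]]^T, v_2 = [[0, 0, 1]]^T, v_3 = [[1, -1, -1]]^T. Check: A v_3 = [[0, 0, 0]]^T = 0.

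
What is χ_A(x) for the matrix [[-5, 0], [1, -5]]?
χ_A(x) = (x + 5)^2

xI - A = [[x + 5, 0], [-1, x + 5]].

Expanding det(xI - A) along the first row:
det(xI - A) = + (x + 5)·det([[x + 5]]) - (0)·det([[-1]]).

Evaluating gives χ_A(x) = x^2 + 10x + 25 = (x + 5)^2.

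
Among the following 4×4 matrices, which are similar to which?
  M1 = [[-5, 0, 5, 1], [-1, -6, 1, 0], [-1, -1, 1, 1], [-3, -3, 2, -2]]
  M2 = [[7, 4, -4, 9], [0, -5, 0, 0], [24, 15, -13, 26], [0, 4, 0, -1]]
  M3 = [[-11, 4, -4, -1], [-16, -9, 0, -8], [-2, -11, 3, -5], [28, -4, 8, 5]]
Characteristic polynomials: χ_{M1} = (x + 1)^2(x + 5)^2, χ_{M2} = (x + 1)^2(x + 5)^2, χ_{M3} = (x + 1)^2(x + 5)^2.

{M1, M2, M3}: invariant factors (x + 1)^2(x + 5)^2.

Matrices are similar if and only if their invariant-factor lists agree; the partition into similarity classes is {M1, M2, M3}.

1 class: {M1, M2, M3}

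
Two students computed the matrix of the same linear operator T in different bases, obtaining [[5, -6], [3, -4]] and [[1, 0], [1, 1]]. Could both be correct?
No.

trace(A) = 1 but trace(B) = 2. The trace is a similarity invariant, so A and B are not similar.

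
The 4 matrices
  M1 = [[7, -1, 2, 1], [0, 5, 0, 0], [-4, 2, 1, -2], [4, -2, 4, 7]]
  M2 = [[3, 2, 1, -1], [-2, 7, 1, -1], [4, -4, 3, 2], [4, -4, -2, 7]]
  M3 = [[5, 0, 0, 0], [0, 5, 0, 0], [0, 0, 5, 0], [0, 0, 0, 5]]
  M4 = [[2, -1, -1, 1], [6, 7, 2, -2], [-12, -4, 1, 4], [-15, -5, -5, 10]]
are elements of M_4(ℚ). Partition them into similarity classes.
2 classes: {M1, M2, M4}, {M3}

Characteristic polynomials: χ_{M1} = (x - 5)^4, χ_{M2} = (x - 5)^4, χ_{M3} = (x - 5)^4, χ_{M4} = (x - 5)^4.

{M1, M2, M4}: invariant factors x - 5, x - 5, (x - 5)^2.

{M3}: invariant factors x - 5, x - 5, x - 5, x - 5.

Matrices are similar if and only if their invariant-factor lists agree; the partition into similarity classes is {M1, M2, M4}, {M3}.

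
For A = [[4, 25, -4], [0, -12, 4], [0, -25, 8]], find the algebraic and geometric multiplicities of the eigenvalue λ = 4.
algebraic multiplicity 1, geometric multiplicity 1

The characteristic polynomial is (x - 4)(x + 2)^2, so the factor x - 4 appears with exponent 1: the algebraic multiplicity is 1.

rank(A - 4I) = 2, so the eigenspace has dimension 3 - 2 = 1: the geometric multiplicity is 1.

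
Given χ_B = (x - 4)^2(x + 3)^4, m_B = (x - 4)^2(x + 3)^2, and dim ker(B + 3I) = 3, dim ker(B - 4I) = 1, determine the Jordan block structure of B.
λ = -3: algebraic multiplicity 4 (exponent in χ_B), largest block size 2 (exponent in m_B), 3 blocks (geometric multiplicity). These force block sizes [2, 1, 1].
λ = 4: algebraic multiplicity 2 (exponent in χ_B), largest block size 2 (exponent in m_B), 1 block (geometric multiplicity). This forces block sizes [2].

Jordan blocks: (-3, 2), (-3, 1), (-3, 1), (4, 2)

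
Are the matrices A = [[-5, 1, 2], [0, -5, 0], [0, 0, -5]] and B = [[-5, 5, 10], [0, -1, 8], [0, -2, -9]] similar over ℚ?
Yes.

Two matrices over a field are similar if and only if they have the same invariant factors.

Both A and B have characteristic polynomial (x + 5)^3 and minimal polynomial (x + 5)^2. Computing further, both have invariant factors x + 5, (x + 5)^2. Hence A and B are similar.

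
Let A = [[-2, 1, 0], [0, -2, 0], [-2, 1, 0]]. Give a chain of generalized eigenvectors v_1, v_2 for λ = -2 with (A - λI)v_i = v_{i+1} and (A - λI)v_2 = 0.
v_1 = [[-1, 1, -1]]^T, v_2 = [[1, 0, 1]]^T

We seek v_1 ∈ ker((A + 2I)^2) \ ker(A + 2I), then set v_{i+1} = (A + 2I) v_i.

One such chain is v_1 = [[-1, 1, -1]]^T, v_2 = [[1, 0, 1]]^T. Check: (A + 2I) v_2 = [[0, 0, 0]]^T = 0.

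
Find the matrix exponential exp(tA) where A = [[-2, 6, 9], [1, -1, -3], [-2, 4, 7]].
e^{tA} = [[(4 - 3*e^{t})*e^{t}, 6*(e^{t} - 1)*e^{t}, 9*(e^{t} - 1)*e^{t}], [(e^{t} - 1)*e^{t}, (3 - 2*e^{t})*e^{t}, 3*(1 - e^{t})*e^{t}], [2*(1 - e^{t})*e^{t}, 4*(e^{t} - 1)*e^{t}, (6*e^{t} - 5)*e^{t}]]

A has Jordan form J = [[1, 0, 0], [0, 1, 0], [0, 0, 2]] with A = PJP^{-1}, so e^{tA} = P e^{tJ} P^{-1}.

For a Jordan block J_k(λ), e^{tJ_k(λ)} = e^{λt} · (I + tN + t^2 N^2/2! + ... + t^{k-1} N^{k-1}/(k-1)!) where N is the nilpotent superdiagonal part.

Assembling the blocks and conjugating back gives the entries of e^{tA} as shown above.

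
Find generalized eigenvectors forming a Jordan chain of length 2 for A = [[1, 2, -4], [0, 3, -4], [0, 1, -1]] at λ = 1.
We seek v_1 ∈ ker((A - I)^2) \ ker(A - I), then set v_{i+1} = (A - I) v_i.

One such chain is v_1 = [[3, 5, 2]]^T, v_2 = [[2, 2, 1]]^T. Check: (A - I) v_2 = [[0, 0, 0]]^T = 0.

v_1 = [[3, 5, 2]]^T, v_2 = [[2, 2, 1]]^T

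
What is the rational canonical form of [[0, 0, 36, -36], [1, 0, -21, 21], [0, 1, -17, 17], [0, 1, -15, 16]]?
The invariant factors of A (the non-unit diagonal entries of the Smith normal form of xI - A over ℚ[x]) are (x - 4)(x - 1)(x + 3)^2, each dividing the next. The characteristic polynomial is their product, (x - 4)(x - 1)(x + 3)^2.

The rational canonical form is the block-diagonal matrix of companion matrices C(f_i):
R = [[0, 0, 0, -36], [1, 0, 0, 21], [0, 1, 0, 17], [0, 0, 1, -1]].

R = [[0, 0, 0, -36], [1, 0, 0, 21], [0, 1, 0, 17], [0, 0, 1, -1]]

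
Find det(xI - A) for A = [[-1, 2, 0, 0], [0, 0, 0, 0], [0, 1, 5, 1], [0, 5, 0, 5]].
χ_A(x) = x(x - 5)^2(x + 1)

xI - A = [[x + 1, -2, 0, 0], [0, x, 0, 0], [0, -1, x - 5, -1], [0, -5, 0, x - 5]].

Expanding det(xI - A) along the first row:
det(xI - A) = + (x + 1)·det([[x, 0, 0], [-1, x - 5, -1], [-5, 0, x - 5]]) - (-2)·det([[0, 0, 0], [0, x - 5, -1], [0, 0, x - 5]]) + (0)·det([[0, x, 0], [0, -1, -1], [0, -5, x - 5]]) - (0)·det([[0, x, 0], [0, -1, x - 5], [0, -5, 0]]).

Evaluating gives χ_A(x) = x^4 - 9x^3 + 15x^2 + 25x = x(x - 5)^2(x + 1).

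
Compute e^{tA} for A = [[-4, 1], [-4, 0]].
A has Jordan form J = [[-2, 1], [0, -2]] with A = PJP^{-1}, so e^{tA} = P e^{tJ} P^{-1}.

For a Jordan block J_k(λ), e^{tJ_k(λ)} = e^{λt} · (I + tN + t^2 N^2/2! + ... + t^{k-1} N^{k-1}/(k-1)!) where N is the nilpotent superdiagonal part.

Assembling the blocks and conjugating back gives the entries of e^{tA} as shown above.

e^{tA} = [[(1 - 2*t)*e^{-2*t}, t*e^{-2*t}], [-4*t*e^{-2*t}, (2*t + 1)*e^{-2*t}]]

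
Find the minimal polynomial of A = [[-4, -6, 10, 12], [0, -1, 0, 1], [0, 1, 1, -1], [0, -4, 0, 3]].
The characteristic polynomial factors as (x - 1)^3(x + 4). The minimal polynomial is ∏(x - λ)^{k_λ} where k_λ is the size of the largest Jordan block at λ.

For λ = -4: rank(A + 4I) = 3, and the largest Jordan block has size 1 (the smallest k with rank((A + 4I)^k) = rank((A + 4I)^(k+1))).
For λ = 1: rank(A - I) = 3, and the largest Jordan block has size 3 (the smallest k with rank((A - I)^k) = rank((A - I)^(k+1))).

So m_A(x) = (x - 1)^3(x + 4).

m_A(x) = (x - 1)^3(x + 4)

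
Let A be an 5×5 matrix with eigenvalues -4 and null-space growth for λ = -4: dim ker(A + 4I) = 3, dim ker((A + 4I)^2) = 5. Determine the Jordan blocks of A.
λ = -4: successive nullity increments [3, 2] count blocks of size ≥ k; block sizes are [2, 2, 1].

Jordan blocks: (-4, 2), (-4, 2), (-4, 1)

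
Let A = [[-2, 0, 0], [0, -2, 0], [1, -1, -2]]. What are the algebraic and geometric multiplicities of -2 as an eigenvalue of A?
algebraic multiplicity 3, geometric multiplicity 2

The characteristic polynomial is (x + 2)^3, so the factor x + 2 appears with exponent 3: the algebraic multiplicity is 3.

rank(A + 2I) = 1, so the eigenspace has dimension 3 - 1 = 2: the geometric multiplicity is 2.

Since 2 < 3, A is not diagonalizable.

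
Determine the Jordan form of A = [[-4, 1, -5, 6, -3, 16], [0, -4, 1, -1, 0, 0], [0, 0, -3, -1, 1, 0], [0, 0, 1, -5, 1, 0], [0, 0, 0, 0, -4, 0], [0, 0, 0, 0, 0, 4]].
J = [[-4, 1, 0, 0, 0, 0], [0, -4, 1, 0, 0, 0], [0, 0, -4, 0, 0, 0], [0, 0, 0, -4, 1, 0], [0, 0, 0, 0, -4, 0], [0, 0, 0, 0, 0, 4]]

The characteristic polynomial is det(xI - A) = (x - 4)(x + 4)^5, so the eigenvalues are -4 (algebraic multiplicity 5), 4 (algebraic multiplicity 1).

For λ = -4: rank(A + 4I) = 4, rank((A + 4I)^2) = 2, rank((A + 4I)^3) = 1. The eigenspace has dimension 6 - 4 = 2, so there are 2 Jordan blocks; the rank sequence gives block sizes [3, 2].

For λ = 4: algebraic multiplicity 1 gives one 1×1 block.

Assembling the blocks gives the Jordan form J above.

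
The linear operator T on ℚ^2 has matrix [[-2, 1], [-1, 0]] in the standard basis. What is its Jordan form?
J = [[-1, 1], [0, -1]]

The characteristic polynomial is det(xI - A) = (x + 1)^2, so the eigenvalues are -1 (algebraic multiplicity 2).

For λ = -1: rank(A + I) = 1, rank((A + I)^2) = 0. The eigenspace has dimension 2 - 1 = 1, so there is 1 Jordan block; the rank sequence gives block sizes [2].

Assembling the blocks gives the Jordan form J above.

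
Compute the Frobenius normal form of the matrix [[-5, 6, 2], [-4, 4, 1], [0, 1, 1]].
R = [[0, 0, 1], [1, 0, -2], [0, 1, 0]]

The invariant factors of A (the non-unit diagonal entries of the Smith normal form of xI - A over ℚ[x]) are x^3 + 2x - 1, each dividing the next. The characteristic polynomial is their product, x^3 + 2x - 1.

The rational canonical form is the block-diagonal matrix of companion matrices C(f_i):
R = [[0, 0, 1], [1, 0, -2], [0, 1, 0]].

Note the characteristic polynomial does not split into linear factors over ℚ, so A has no Jordan form over ℚ; the rational canonical form exists over any field.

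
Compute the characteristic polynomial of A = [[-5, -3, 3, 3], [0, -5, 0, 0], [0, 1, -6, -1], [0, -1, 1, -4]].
xI - A = [[x + 5, 3, -3, -3], [0, x + 5, 0, 0], [0, -1, x + 6, 1], [0, 1, -1, x + 4]].

Expanding det(xI - A) along the first row:
det(xI - A) = + (x + 5)·det([[x + 5, 0, 0], [-1, x + 6, 1], [1, -1, x + 4]]) - (3)·det([[0, 0, 0], [0, x + 6, 1], [0, -1, x + 4]]) + (-3)·det([[0, x + 5, 0], [0, -1, 1], [0, 1, x + 4]]) - (-3)·det([[0, x + 5, 0], [0, -1, x + 6], [0, 1, -1]]).

Evaluating gives χ_A(x) = x^4 + 20x^3 + 150x^2 + 500x + 625 = (x + 5)^4.

χ_A(x) = (x + 5)^4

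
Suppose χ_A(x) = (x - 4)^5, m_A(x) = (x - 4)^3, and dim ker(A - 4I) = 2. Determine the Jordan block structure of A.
Jordan blocks: (4, 3), (4, 2)

λ = 4: algebraic multiplicity 5 (exponent in χ_A), largest block size 3 (exponent in m_A), 2 blocks (geometric multiplicity). These force block sizes [3, 2].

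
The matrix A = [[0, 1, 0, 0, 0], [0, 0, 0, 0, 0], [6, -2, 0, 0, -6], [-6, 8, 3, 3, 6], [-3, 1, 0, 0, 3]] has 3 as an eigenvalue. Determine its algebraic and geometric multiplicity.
algebraic multiplicity 2, geometric multiplicity 2

The characteristic polynomial is x^3(x - 3)^2, so the factor x - 3 appears with exponent 2: the algebraic multiplicity is 2.

rank(A - 3I) = 3, so the eigenspace has dimension 5 - 3 = 2: the geometric multiplicity is 2.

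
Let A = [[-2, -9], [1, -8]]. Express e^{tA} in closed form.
A has Jordan form J = [[-5, 1], [0, -5]] with A = PJP^{-1}, so e^{tA} = P e^{tJ} P^{-1}.

For a Jordan block J_k(λ), e^{tJ_k(λ)} = e^{λt} · (I + tN + t^2 N^2/2! + ... + t^{k-1} N^{k-1}/(k-1)!) where N is the nilpotent superdiagonal part.

Assembling the blocks and conjugating back gives the entries of e^{tA} as shown above.

e^{tA} = [[(3*t + 1)*e^{-5*t}, -9*t*e^{-5*t}], [t*e^{-5*t}, (1 - 3*t)*e^{-5*t}]]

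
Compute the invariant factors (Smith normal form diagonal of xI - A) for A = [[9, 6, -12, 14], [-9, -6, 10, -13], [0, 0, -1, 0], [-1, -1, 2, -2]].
x + 1, (x - 3)(x + 1)^2

The Jordan structure of A has elementary divisors (x + 1)^2, (x + 1), (x - 3). Arranging the block sizes at each eigenvalue in decreasing order and taking row products gives the invariant factors.

Invariant factors (smallest first, each dividing the next): x + 1, (x - 3)(x + 1)^2.

Check: the last factor (x - 3)(x + 1)^2 is the minimal polynomial, and the product (x - 3)(x + 1)^3 is the characteristic polynomial.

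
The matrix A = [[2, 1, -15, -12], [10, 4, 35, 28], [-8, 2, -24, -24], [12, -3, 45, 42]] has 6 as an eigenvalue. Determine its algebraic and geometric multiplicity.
algebraic multiplicity 4, geometric multiplicity 2

The characteristic polynomial is (x - 6)^4, so the factor x - 6 appears with exponent 4: the algebraic multiplicity is 4.

rank(A - 6I) = 2, so the eigenspace has dimension 4 - 2 = 2: the geometric multiplicity is 2.

Since 2 < 4, A is not diagonalizable.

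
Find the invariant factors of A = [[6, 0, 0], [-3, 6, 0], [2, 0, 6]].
The Jordan structure of A has elementary divisors (x - 6)^2, (x - 6). Arranging the block sizes at each eigenvalue in decreasing order and taking row products gives the invariant factors.

Invariant factors (smallest first, each dividing the next): x - 6, (x - 6)^2.

Check: the last factor (x - 6)^2 is the minimal polynomial, and the product (x - 6)^3 is the characteristic polynomial.

x - 6, (x - 6)^2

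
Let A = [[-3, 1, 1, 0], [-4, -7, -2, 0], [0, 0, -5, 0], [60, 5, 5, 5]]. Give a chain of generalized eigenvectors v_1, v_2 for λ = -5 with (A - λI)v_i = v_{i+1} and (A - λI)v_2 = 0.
We seek v_1 ∈ ker((A + 5I)^2) \ ker(A + 5I), then set v_{i+1} = (A + 5I) v_i.

One such chain is v_1 = [[0, 1, 0, -1]]^T, v_2 = [[1, -2, 0, -5]]^T. Check: (A + 5I) v_2 = [[0, 0, 0, 0]]^T = 0.

v_1 = [[0, 1, 0, -1]]^T, v_2 = [[1, -2, 0, -5]]^T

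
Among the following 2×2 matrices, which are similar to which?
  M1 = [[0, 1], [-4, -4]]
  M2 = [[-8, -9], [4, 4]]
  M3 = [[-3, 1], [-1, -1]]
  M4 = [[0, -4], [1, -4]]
1 class: {M1, M2, M3, M4}

Characteristic polynomials: χ_{M1} = (x + 2)^2, χ_{M2} = (x + 2)^2, χ_{M3} = (x + 2)^2, χ_{M4} = (x + 2)^2.

{M1, M2, M3, M4}: invariant factors (x + 2)^2.

Matrices are similar if and only if their invariant-factor lists agree; the partition into similarity classes is {M1, M2, M3, M4}.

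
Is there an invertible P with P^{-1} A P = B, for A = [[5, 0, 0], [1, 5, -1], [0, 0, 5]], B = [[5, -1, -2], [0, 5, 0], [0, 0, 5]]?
Two matrices over a field are similar if and only if they have the same invariant factors.

Both A and B have characteristic polynomial (x - 5)^3 and minimal polynomial (x - 5)^2. Computing further, both have invariant factors x - 5, (x - 5)^2. Hence A and B are similar.

Yes.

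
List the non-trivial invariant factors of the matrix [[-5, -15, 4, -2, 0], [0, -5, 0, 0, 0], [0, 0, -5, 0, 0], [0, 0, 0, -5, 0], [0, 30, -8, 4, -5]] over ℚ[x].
x + 5, x + 5, x + 5, (x + 5)^2

The Jordan structure of A has elementary divisors (x + 5)^2, (x + 5), (x + 5), (x + 5). Arranging the block sizes at each eigenvalue in decreasing order and taking row products gives the invariant factors.

Invariant factors (smallest first, each dividing the next): x + 5, x + 5, x + 5, (x + 5)^2.

Check: the last factor (x + 5)^2 is the minimal polynomial, and the product (x + 5)^5 is the characteristic polynomial.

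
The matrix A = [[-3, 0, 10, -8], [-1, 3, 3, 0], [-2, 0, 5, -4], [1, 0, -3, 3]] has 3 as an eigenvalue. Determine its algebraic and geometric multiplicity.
The characteristic polynomial is (x - 3)^2(x - 1)^2, so the factor x - 3 appears with exponent 2: the algebraic multiplicity is 2.

rank(A - 3I) = 2, so the eigenspace has dimension 4 - 2 = 2: the geometric multiplicity is 2.

algebraic multiplicity 2, geometric multiplicity 2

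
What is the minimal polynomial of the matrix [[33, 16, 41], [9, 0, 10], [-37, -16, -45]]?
The characteristic polynomial factors as (x + 4)^3. The minimal polynomial is ∏(x - λ)^{k_λ} where k_λ is the size of the largest Jordan block at λ.

For λ = -4: rank(A + 4I) = 2, and the largest Jordan block has size 3 (the smallest k with rank((A + 4I)^k) = rank((A + 4I)^(k+1))).

So m_A(x) = (x + 4)^3.

m_A(x) = (x + 4)^3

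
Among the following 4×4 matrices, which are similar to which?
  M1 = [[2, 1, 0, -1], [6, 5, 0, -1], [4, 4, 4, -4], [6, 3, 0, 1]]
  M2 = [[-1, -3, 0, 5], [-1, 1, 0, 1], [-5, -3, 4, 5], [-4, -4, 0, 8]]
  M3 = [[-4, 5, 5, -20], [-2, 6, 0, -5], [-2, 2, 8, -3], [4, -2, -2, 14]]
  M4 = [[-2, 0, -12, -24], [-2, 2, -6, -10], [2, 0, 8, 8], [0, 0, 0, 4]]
Characteristic polynomials: χ_{M1} = (x - 4)^2(x - 2)^2, χ_{M2} = (x - 4)^2(x - 2)^2, χ_{M3} = (x - 6)^4, χ_{M4} = (x - 4)^2(x - 2)^2.

{M1, M2}: invariant factors x - 4, (x - 4)(x - 2)^2.

{M3}: invariant factors (x - 6)^2, (x - 6)^2.

{M4}: invariant factors (x - 4)(x - 2), (x - 4)(x - 2).

Matrices are similar if and only if their invariant-factor lists agree; the partition into similarity classes is {M1, M2}, {M3}, {M4}.

3 classes: {M1, M2}, {M3}, {M4}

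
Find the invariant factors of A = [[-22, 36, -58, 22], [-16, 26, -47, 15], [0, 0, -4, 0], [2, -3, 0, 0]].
(x - 2)(x - 1)^2(x + 4)

The Jordan structure of A has elementary divisors (x + 4), (x - 1)^2, (x - 2). Arranging the block sizes at each eigenvalue in decreasing order and taking row products gives the invariant factors.

Invariant factors (smallest first, each dividing the next): (x - 2)(x - 1)^2(x + 4).

Check: the last factor (x - 2)(x - 1)^2(x + 4) is the minimal polynomial, and the product (x - 2)(x - 1)^2(x + 4) is the characteristic polynomial.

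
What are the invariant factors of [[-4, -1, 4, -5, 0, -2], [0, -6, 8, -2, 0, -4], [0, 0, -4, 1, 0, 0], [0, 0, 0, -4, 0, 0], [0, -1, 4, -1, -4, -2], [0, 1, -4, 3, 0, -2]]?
x + 4, x + 4, (x + 4)^2, (x + 4)^2

The Jordan structure of A has elementary divisors (x + 4)^2, (x + 4)^2, (x + 4), (x + 4). Arranging the block sizes at each eigenvalue in decreasing order and taking row products gives the invariant factors.

Invariant factors (smallest first, each dividing the next): x + 4, x + 4, (x + 4)^2, (x + 4)^2.

Check: the last factor (x + 4)^2 is the minimal polynomial, and the product (x + 4)^6 is the characteristic polynomial.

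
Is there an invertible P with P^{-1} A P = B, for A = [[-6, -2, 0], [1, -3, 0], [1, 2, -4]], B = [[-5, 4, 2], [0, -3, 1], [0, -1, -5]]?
Two matrices over a field are similar if and only if they have the same invariant factors.

Both A and B have characteristic polynomial (x + 4)^2(x + 5) and minimal polynomial (x + 4)^2(x + 5). Computing further, both have invariant factors (x + 4)^2(x + 5). Hence A and B are similar.

Yes.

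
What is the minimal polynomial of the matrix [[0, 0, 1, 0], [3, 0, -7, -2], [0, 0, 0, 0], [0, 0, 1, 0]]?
m_A(x) = x^3

The characteristic polynomial factors as x^4. The minimal polynomial is ∏(x - λ)^{k_λ} where k_λ is the size of the largest Jordan block at λ.

For λ = 0: rank(A) = 2, and the largest Jordan block has size 3 (the smallest k with rank(A^k) = rank(A^(k+1))).

So m_A(x) = x^3.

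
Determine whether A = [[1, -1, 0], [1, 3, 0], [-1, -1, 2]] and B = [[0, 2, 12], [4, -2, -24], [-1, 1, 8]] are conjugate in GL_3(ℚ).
Yes.

Two matrices over a field are similar if and only if they have the same invariant factors.

Both A and B have characteristic polynomial (x - 2)^3 and minimal polynomial (x - 2)^2. Computing further, both have invariant factors x - 2, (x - 2)^2. Hence A and B are similar.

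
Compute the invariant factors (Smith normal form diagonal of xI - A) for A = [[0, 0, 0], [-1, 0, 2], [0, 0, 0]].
The Jordan structure of A has elementary divisors x^2, x. Arranging the block sizes at each eigenvalue in decreasing order and taking row products gives the invariant factors.

Invariant factors (smallest first, each dividing the next): x, x^2.

Check: the last factor x^2 is the minimal polynomial, and the product x^3 is the characteristic polynomial.

x, x^2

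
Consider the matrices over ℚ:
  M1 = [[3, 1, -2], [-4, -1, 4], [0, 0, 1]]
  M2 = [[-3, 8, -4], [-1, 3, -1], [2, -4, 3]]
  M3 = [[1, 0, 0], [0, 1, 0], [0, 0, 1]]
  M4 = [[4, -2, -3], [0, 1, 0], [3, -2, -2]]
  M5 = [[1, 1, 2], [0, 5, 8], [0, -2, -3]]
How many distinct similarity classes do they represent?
2 classes: {M1, M2, M4, M5}, {M3}

Characteristic polynomials: χ_{M1} = (x - 1)^3, χ_{M2} = (x - 1)^3, χ_{M3} = (x - 1)^3, χ_{M4} = (x - 1)^3, χ_{M5} = (x - 1)^3.

{M1, M2, M4, M5}: invariant factors x - 1, (x - 1)^2.

{M3}: invariant factors x - 1, x - 1, x - 1.

Matrices are similar if and only if their invariant-factor lists agree; the partition into similarity classes is {M1, M2, M4, M5}, {M3}.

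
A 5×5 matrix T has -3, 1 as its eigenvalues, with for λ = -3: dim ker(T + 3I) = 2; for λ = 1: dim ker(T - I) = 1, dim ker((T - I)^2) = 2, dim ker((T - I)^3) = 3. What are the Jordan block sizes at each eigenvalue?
λ = -3: successive nullity increments [2] count blocks of size ≥ k; block sizes are [1, 1].
λ = 1: successive nullity increments [1, 1, 1] count blocks of size ≥ k; block sizes are [3].

Jordan blocks: (-3, 1), (-3, 1), (1, 3)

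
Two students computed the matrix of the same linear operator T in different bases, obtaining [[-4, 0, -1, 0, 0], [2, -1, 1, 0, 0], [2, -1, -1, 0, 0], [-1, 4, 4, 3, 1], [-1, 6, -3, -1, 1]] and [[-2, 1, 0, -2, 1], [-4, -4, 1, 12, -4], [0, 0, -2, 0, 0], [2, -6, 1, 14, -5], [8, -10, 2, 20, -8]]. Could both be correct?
Yes.

Two matrices over a field are similar if and only if they have the same invariant factors.

Both A and B have characteristic polynomial (x - 2)^2(x + 2)^3 and minimal polynomial (x - 2)^2(x + 2)^3. Computing further, both have invariant factors (x - 2)^2(x + 2)^3. Hence A and B are similar.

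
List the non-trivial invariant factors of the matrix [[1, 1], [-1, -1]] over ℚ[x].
The Jordan structure of A has elementary divisors x^2. Arranging the block sizes at each eigenvalue in decreasing order and taking row products gives the invariant factors.

Invariant factors (smallest first, each dividing the next): x^2.

Check: the last factor x^2 is the minimal polynomial, and the product x^2 is the characteristic polynomial.

x^2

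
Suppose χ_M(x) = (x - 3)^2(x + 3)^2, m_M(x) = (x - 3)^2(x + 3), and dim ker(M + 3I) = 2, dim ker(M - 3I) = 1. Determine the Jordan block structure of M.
λ = -3: algebraic multiplicity 2 (exponent in χ_M), largest block size 1 (exponent in m_M), 2 blocks (geometric multiplicity). These force block sizes [1, 1].
λ = 3: algebraic multiplicity 2 (exponent in χ_M), largest block size 2 (exponent in m_M), 1 block (geometric multiplicity). This forces block sizes [2].

Jordan blocks: (-3, 1), (-3, 1), (3, 2)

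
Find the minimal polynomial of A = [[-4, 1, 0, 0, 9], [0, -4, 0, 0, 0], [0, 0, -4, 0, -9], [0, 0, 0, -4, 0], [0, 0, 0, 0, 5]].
m_A(x) = (x - 5)(x + 4)^2

The characteristic polynomial factors as (x - 5)(x + 4)^4. The minimal polynomial is ∏(x - λ)^{k_λ} where k_λ is the size of the largest Jordan block at λ.

For λ = -4: rank(A + 4I) = 2, and the largest Jordan block has size 2 (the smallest k with rank((A + 4I)^k) = rank((A + 4I)^(k+1))).
For λ = 5: rank(A - 5I) = 4, and the largest Jordan block has size 1 (the smallest k with rank((A - 5I)^k) = rank((A - 5I)^(k+1))).

So m_A(x) = (x - 5)(x + 4)^2.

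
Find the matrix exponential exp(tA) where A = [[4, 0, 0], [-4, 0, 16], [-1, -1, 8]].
e^{tA} = [[e^{4*t}, 0, 0], [-4*t*e^{4*t}, (1 - 4*t)*e^{4*t}, 16*t*e^{4*t}], [-t*e^{4*t}, -t*e^{4*t}, (4*t + 1)*e^{4*t}]]

A has Jordan form J = [[4, 1, 0], [0, 4, 0], [0, 0, 4]] with A = PJP^{-1}, so e^{tA} = P e^{tJ} P^{-1}.

For a Jordan block J_k(λ), e^{tJ_k(λ)} = e^{λt} · (I + tN + t^2 N^2/2! + ... + t^{k-1} N^{k-1}/(k-1)!) where N is the nilpotent superdiagonal part.

Assembling the blocks and conjugating back gives the entries of e^{tA} as shown above.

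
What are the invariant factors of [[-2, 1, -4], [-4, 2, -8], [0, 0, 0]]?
The Jordan structure of A has elementary divisors x^2, x. Arranging the block sizes at each eigenvalue in decreasing order and taking row products gives the invariant factors.

Invariant factors (smallest first, each dividing the next): x, x^2.

Check: the last factor x^2 is the minimal polynomial, and the product x^3 is the characteristic polynomial.

x, x^2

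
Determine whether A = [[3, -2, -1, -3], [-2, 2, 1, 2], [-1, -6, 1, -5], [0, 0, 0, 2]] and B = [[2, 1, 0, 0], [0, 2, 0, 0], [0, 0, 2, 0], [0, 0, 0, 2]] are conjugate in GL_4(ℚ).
Both have characteristic polynomial (x - 2)^4, but the minimal polynomial of A is (x - 2)^3 while the minimal polynomial of B is (x - 2)^2. The minimal polynomial is a similarity invariant, so A and B are not similar.

No.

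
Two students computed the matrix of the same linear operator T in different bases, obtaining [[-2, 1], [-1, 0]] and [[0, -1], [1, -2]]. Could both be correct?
Yes.

Two matrices over a field are similar if and only if they have the same invariant factors.

Both A and B have characteristic polynomial (x + 1)^2 and minimal polynomial (x + 1)^2. Computing further, both have invariant factors (x + 1)^2. Hence A and B are similar.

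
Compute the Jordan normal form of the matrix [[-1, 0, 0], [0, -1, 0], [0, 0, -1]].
J = [[-1, 0, 0], [0, -1, 0], [0, 0, -1]]

The characteristic polynomial is det(xI - A) = (x + 1)^3, so the eigenvalues are -1 (algebraic multiplicity 3).

For λ = -1: rank(A + I) = 0. The eigenspace has dimension 3 - 0 = 3, so there are 3 Jordan blocks; the rank sequence gives block sizes [1, 1, 1].

Assembling the blocks gives the Jordan form J above.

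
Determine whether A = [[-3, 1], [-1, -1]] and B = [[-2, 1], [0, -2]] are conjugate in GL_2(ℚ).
Two matrices over a field are similar if and only if they have the same invariant factors.

Both A and B have characteristic polynomial (x + 2)^2 and minimal polynomial (x + 2)^2. Computing further, both have invariant factors (x + 2)^2. Hence A and B are similar.

Yes.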